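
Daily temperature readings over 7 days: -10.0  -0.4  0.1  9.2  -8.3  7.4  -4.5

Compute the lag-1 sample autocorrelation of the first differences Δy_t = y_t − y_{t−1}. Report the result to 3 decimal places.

-0.717

First differences Δy: 9.6, 0.5, 9.1, -17.5, 15.7, -11.9
Mean of differences = 0.9167
Numerator Σ(Δy_t−Δȳ)(Δy_{t+1}−Δȳ) = -619.4703
Denominator Σ(Δy_t−Δȳ)² = 864.5283
r_1(Δy) = -619.4703 / 864.5283 = -0.717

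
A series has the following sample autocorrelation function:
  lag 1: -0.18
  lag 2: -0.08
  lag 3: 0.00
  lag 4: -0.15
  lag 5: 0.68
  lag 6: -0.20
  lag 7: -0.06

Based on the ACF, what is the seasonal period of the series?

5

The largest autocorrelation is r_5 = 0.68; the remaining lags stay at or below 0.00.
The dominant spike at lag 5 indicates a seasonal period of 5.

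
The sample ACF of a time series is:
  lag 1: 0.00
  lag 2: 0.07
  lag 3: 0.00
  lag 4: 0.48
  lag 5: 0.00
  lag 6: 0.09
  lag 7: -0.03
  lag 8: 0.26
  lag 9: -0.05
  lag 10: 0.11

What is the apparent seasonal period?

The largest autocorrelation is r_4 = 0.48, with a weaker echo at lag 8 (0.26); the remaining lags stay at or below 0.11.
The dominant spike at lag 4 indicates a seasonal period of 4.

4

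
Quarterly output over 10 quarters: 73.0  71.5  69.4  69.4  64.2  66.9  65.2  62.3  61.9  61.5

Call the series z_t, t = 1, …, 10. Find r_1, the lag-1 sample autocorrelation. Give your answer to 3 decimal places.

0.614

Mean z̄ = (73.0 + 71.5 + 69.4 + 69.4 + 64.2 + 66.9 + 65.2 + 62.3 + 61.9 + 61.5)/10 = 66.5300
Numerator Σ_{t=1}^{9}(z_t−z̄)(z_{t+1}−z̄) = 95.1151
Denominator Σ(z_t−z̄)² = 155.0010
r_1 = 95.1151 / 155.0010 = 0.614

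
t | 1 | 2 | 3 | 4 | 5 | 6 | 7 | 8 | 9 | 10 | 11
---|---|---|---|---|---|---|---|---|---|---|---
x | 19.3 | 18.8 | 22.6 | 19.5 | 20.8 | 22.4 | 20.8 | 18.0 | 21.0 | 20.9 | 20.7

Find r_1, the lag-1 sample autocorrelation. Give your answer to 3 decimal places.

Mean x̄ = (19.3 + 18.8 + 22.6 + 19.5 + 20.8 + 22.4 + 20.8 + 18.0 + 21.0 + 20.9 + 20.7)/11 = 20.4364
Numerator Σ_{t=1}^{10}(x_t−x̄)(x_{t+1}−x̄) = -4.4950
Denominator Σ(x_t−x̄)² = 20.1855
r_1 = -4.4950 / 20.1855 = -0.223

-0.223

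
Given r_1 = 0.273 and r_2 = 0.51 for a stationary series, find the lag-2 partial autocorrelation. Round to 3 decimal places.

φ_{22} = (r_2 − r_1²) / (1 − r_1²)
r_1² = (0.273)² = 0.074529
Numerator = 0.51 − 0.0745 = 0.4355; denominator = 1 − 0.0745 = 0.9255
φ_{22} = 0.4355 / 0.9255 = 0.471

0.471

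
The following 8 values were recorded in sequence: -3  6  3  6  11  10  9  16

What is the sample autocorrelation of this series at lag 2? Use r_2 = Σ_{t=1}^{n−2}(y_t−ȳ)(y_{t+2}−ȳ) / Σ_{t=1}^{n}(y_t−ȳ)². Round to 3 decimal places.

0.248

Mean ȳ = (-3 + 6 + 3 + 6 + 11 + 10 + 9 + 16)/8 = 7.2500
Σ(y_t−ȳ)(y_{t+2}−ȳ) = (43.5625) + (1.5625) + (-15.9375) + (-3.4375) + (6.5625) + (24.0625) = 56.3750
Denominator Σ(y_t−ȳ)² = 227.5000
r_2 = 56.3750 / 227.5000 = 0.248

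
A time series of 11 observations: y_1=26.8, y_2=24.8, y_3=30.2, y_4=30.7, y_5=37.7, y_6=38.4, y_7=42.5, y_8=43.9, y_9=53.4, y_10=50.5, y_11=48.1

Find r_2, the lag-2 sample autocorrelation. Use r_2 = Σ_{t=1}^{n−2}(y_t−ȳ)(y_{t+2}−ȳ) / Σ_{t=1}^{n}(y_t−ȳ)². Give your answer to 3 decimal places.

0.494

Mean ȳ = (26.8 + 24.8 + 30.2 + 30.7 + 37.7 + 38.4 + 42.5 + 43.9 + 53.4 + 50.5 + 48.1)/11 = 38.8182
Numerator Σ_{t=1}^{9}(y_t−ȳ)(y_{t+2}−ȳ) = 472.5648
Denominator Σ(y_t−ȳ)² = 957.1764
r_2 = 472.5648 / 957.1764 = 0.494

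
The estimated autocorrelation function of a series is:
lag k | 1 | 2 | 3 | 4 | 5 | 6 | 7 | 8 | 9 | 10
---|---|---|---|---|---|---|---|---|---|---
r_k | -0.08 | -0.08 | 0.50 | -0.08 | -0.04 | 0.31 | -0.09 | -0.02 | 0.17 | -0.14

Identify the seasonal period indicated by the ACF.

The largest autocorrelation is r_3 = 0.50, with weaker echoes at lags 6 (0.31) and 9 (0.17); the remaining lags stay at or below -0.02.
The dominant spike at lag 3 indicates a seasonal period of 3.

3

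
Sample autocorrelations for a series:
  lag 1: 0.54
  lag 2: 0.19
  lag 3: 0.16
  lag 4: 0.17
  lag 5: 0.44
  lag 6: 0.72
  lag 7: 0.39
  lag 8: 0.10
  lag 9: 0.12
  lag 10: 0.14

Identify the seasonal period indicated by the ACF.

The largest autocorrelation is r_6 = 0.72; the remaining lags stay at or below 0.54. The elevated value at lag 1 (0.54), dropping to 0.19 at lag 2, reflects decaying short-term dependence rather than seasonality.
The dominant spike at lag 6 indicates a seasonal period of 6.

6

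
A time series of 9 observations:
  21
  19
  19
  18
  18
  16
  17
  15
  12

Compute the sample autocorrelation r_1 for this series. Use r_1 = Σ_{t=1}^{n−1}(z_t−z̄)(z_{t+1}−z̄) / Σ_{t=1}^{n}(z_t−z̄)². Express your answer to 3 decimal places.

0.419

Mean z̄ = (21 + 19 + 19 + 18 + 18 + 16 + 17 + 15 + 12)/9 = 17.2222
Numerator Σ_{t=1}^{8}(z_t−z̄)(z_{t+1}−z̄) = 23.2840
Denominator Σ(z_t−z̄)² = 55.5556
r_1 = 23.2840 / 55.5556 = 0.419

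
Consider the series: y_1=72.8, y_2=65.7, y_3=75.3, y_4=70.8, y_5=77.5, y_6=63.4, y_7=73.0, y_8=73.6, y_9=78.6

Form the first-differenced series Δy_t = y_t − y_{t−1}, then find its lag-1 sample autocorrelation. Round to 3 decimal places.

First differences Δy: -7.1, 9.6, -4.5, 6.7, -14.1, 9.6, 0.6, 5.0
Mean of differences = 0.7250
Numerator Σ(Δy_t−Δȳ)(Δy_{t+1}−Δȳ) = -368.8331
Denominator Σ(Δy_t−Δȳ)² = 519.8350
r_1(Δy) = -368.8331 / 519.8350 = -0.710

-0.710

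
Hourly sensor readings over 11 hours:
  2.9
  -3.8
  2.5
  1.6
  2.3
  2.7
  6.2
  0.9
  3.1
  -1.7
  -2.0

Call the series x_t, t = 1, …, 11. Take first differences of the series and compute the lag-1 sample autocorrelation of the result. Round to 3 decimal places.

-0.562

First differences Δx: -6.7, 6.3, -0.9, 0.7, 0.4, 3.5, -5.3, 2.2, -4.8, -0.3
Mean of differences = -0.4900
Numerator Σ(Δx_t−Δx̄)(Δx_{t+1}−Δx̄) = -85.3711
Denominator Σ(Δx_t−Δx̄)² = 151.9490
r_1(Δx) = -85.3711 / 151.9490 = -0.562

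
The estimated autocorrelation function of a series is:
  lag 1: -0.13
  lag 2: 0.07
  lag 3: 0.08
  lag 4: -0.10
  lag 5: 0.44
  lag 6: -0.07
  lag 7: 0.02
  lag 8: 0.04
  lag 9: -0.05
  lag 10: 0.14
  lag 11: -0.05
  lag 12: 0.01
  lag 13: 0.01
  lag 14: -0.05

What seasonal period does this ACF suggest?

5

The largest autocorrelation is r_5 = 0.44; the remaining lags stay at or below 0.14.
The dominant spike at lag 5 indicates a seasonal period of 5.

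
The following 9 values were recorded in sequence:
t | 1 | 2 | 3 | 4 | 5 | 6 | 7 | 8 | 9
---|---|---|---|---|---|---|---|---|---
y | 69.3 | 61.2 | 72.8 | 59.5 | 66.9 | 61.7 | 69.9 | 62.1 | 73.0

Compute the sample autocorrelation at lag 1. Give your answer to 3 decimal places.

Mean ȳ = (69.3 + 61.2 + 72.8 + 59.5 + 66.9 + 61.7 + 69.9 + 62.1 + 73.0)/9 = 66.2667
Numerator Σ_{t=1}^{8}(y_t−ȳ)(y_{t+1}−ȳ) = -159.6444
Denominator Σ(y_t−ȳ)² = 220.5000
r_1 = -159.6444 / 220.5000 = -0.724

-0.724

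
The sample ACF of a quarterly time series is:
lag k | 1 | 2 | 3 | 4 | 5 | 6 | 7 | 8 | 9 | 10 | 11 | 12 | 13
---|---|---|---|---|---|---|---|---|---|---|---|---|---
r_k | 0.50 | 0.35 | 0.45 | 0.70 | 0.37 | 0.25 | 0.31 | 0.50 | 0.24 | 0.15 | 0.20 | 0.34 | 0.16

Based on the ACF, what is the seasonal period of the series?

The largest autocorrelation is r_4 = 0.70; the remaining lags stay at or below 0.50. The elevated value at lag 1 (0.50), dropping to 0.35 at lag 2, reflects decaying short-term dependence rather than seasonality.
The dominant spike at lag 4 indicates a seasonal period of 4.

4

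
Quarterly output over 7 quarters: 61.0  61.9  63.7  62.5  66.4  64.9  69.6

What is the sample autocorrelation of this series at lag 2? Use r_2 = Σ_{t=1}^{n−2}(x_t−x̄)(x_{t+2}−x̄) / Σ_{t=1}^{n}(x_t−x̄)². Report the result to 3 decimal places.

Mean x̄ = (61.0 + 61.9 + 63.7 + 62.5 + 66.4 + 64.9 + 69.6)/7 = 64.2857
Deviations from mean: -3.2857, -2.3857, -0.5857, -1.7857, 2.1143, 0.6143, 5.3143
Σ(x_t−x̄)(x_{t+2}−x̄) = (1.9245) + (4.2602) + (-1.2384) + (-1.0969) + (11.2359) = 15.0853
Denominator Σ(x_t−x̄)² = 53.1086
r_2 = 15.0853 / 53.1086 = 0.284

0.284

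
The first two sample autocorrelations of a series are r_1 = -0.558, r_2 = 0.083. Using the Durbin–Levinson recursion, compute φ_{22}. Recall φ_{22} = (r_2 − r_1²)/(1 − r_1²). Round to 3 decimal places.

φ_{22} = (r_2 − r_1²) / (1 − r_1²)
r_1² = (-0.558)² = 0.311364
Numerator = 0.083 − 0.3114 = -0.2284; denominator = 1 − 0.3114 = 0.6886
φ_{22} = -0.2284 / 0.6886 = -0.332

-0.332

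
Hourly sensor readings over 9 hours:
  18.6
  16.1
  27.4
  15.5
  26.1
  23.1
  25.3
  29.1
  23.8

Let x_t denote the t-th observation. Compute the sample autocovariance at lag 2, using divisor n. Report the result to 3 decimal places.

6.144

Mean x̄ = (18.6 + 16.1 + 27.4 + 15.5 + 26.1 + 23.1 + 25.3 + 29.1 + 23.8)/9 = 22.7778
Σ_{t=1}^{7}(x_t−x̄)(x_{t+2}−x̄) = 55.2946
γ_2 = 55.2946 / 9 = 6.144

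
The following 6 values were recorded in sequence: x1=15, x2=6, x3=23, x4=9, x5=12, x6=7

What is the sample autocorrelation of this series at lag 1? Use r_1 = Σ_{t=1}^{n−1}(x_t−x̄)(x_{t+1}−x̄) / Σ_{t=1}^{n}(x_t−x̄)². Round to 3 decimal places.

-0.585

Mean x̄ = (15 + 6 + 23 + 9 + 12 + 7)/6 = 12.0000
Σ(x_t−x̄)(x_{t+1}−x̄) = (-18.0000) + (-66.0000) + (-33.0000) + (0.0000) + (0.0000) = -117.0000
Denominator Σ(x_t−x̄)² = 200.0000
r_1 = -117.0000 / 200.0000 = -0.585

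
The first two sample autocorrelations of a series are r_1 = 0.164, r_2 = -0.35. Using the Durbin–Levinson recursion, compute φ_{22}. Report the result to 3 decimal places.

φ_{22} = (r_2 − r_1²) / (1 − r_1²)
r_1² = (0.164)² = 0.026896
Numerator = -0.35 − 0.0269 = -0.3769; denominator = 1 − 0.0269 = 0.9731
φ_{22} = -0.3769 / 0.9731 = -0.387

-0.387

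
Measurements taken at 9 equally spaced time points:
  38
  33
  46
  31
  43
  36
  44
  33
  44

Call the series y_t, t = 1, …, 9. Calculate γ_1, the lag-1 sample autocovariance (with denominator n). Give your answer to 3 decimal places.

-23.716

Mean ȳ = (38 + 33 + 46 + 31 + 43 + 36 + 44 + 33 + 44)/9 = 38.6667
Σ_{t=1}^{8}(y_t−ȳ)(y_{t+1}−ȳ) = -213.4444
γ_1 = -213.4444 / 9 = -23.716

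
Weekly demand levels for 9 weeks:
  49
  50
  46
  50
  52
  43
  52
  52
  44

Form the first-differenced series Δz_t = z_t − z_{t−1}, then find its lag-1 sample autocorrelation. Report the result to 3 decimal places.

First differences Δz: 1, -4, 4, 2, -9, 9, 0, -8
Mean of differences = -0.6250
Numerator Σ(Δz_t−Δz̄)(Δz_{t+1}−Δz̄) = -110.1406
Denominator Σ(Δz_t−Δz̄)² = 259.8750
r_1(Δz) = -110.1406 / 259.8750 = -0.424

-0.424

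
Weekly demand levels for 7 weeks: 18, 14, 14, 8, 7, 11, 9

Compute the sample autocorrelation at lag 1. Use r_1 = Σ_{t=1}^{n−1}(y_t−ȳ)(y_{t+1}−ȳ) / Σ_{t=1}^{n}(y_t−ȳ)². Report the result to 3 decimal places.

Mean ȳ = (18 + 14 + 14 + 8 + 7 + 11 + 9)/7 = 11.5714
Deviations from mean: 6.4286, 2.4286, 2.4286, -3.5714, -4.5714, -0.5714, -2.5714
Σ(y_t−ȳ)(y_{t+1}−ȳ) = (15.6122) + (5.8980) + (-8.6735) + (16.3265) + (2.6122) + (1.4694) = 33.2449
Denominator Σ(y_t−ȳ)² = 93.7143
r_1 = 33.2449 / 93.7143 = 0.355

0.355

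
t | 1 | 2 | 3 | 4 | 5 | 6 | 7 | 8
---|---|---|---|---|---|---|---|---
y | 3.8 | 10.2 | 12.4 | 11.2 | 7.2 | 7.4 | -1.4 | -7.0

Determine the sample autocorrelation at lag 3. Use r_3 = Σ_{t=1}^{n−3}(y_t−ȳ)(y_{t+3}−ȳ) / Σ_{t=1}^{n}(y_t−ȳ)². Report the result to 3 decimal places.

Mean ȳ = (3.8 + 10.2 + 12.4 + 11.2 + 7.2 + 7.4 − 1.4 − 7.0)/8 = 5.4750
Numerator Σ_{t=1}^{5}(y_t−ȳ)(y_{t+3}−ȳ) = -48.9869
Denominator Σ(y_t−ȳ)² = 315.4350
r_3 = -48.9869 / 315.4350 = -0.155

-0.155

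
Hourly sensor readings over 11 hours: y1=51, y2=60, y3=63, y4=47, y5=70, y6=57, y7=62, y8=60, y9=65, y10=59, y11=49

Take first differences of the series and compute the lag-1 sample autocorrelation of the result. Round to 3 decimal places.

-0.602

First differences Δy: 9, 3, -16, 23, -13, 5, -2, 5, -6, -10
Mean of differences = -0.2000
Numerator Σ(Δy_t−Δȳ)(Δy_{t+1}−Δȳ) = -743.2400
Denominator Σ(Δy_t−Δȳ)² = 1233.6000
r_1(Δy) = -743.2400 / 1233.6000 = -0.602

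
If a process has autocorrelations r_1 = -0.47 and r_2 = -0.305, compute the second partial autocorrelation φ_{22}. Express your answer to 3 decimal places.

φ_{22} = (r_2 − r_1²) / (1 − r_1²)
r_1² = (-0.47)² = 0.2209
Numerator = -0.305 − 0.2209 = -0.5259; denominator = 1 − 0.2209 = 0.7791
φ_{22} = -0.5259 / 0.7791 = -0.675

-0.675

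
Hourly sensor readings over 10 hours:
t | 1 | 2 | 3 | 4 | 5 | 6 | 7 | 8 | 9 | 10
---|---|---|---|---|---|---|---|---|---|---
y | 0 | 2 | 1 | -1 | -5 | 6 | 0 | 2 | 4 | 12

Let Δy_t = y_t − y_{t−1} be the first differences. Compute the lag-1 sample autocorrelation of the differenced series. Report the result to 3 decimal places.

-0.414

First differences Δy: 2, -1, -2, -4, 11, -6, 2, 2, 8
Mean of differences = 1.3333
Numerator Σ(Δy_t−Δȳ)(Δy_{t+1}−Δȳ) = -98.4444
Denominator Σ(Δy_t−Δȳ)² = 238.0000
r_1(Δy) = -98.4444 / 238.0000 = -0.414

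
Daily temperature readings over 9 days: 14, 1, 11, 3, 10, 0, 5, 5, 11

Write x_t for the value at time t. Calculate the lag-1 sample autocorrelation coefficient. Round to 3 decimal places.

Mean x̄ = (14 + 1 + 11 + 3 + 10 + 0 + 5 + 5 + 11)/9 = 6.6667
Numerator Σ_{t=1}^{8}(x_t−x̄)(x_{t+1}−x̄) = -109.7778
Denominator Σ(x_t−x̄)² = 198.0000
r_1 = -109.7778 / 198.0000 = -0.554

-0.554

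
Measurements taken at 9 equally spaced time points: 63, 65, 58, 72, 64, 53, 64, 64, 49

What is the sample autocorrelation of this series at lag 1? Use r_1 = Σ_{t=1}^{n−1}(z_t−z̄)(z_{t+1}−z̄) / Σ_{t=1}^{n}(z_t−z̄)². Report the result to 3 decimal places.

Mean z̄ = (63 + 65 + 58 + 72 + 64 + 53 + 64 + 64 + 49)/9 = 61.3333
Numerator Σ_{t=1}^{8}(z_t−z̄)(z_{t+1}−z̄) = -83.4444
Denominator Σ(z_t−z̄)² = 384.0000
r_1 = -83.4444 / 384.0000 = -0.217

-0.217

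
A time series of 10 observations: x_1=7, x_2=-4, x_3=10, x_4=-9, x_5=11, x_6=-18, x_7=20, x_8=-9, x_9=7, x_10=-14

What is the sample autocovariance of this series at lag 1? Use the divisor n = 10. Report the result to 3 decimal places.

Mean x̄ = (7 − 4 + 10 − 9 + 11 − 18 + 20 − 9 + 7 − 14)/10 = 0.1000
Σ_{t=1}^{9}(x_t−x̄)(x_{t+1}−x̄) = -1156.8100
γ_1 = -1156.8100 / 10 = -115.681

-115.681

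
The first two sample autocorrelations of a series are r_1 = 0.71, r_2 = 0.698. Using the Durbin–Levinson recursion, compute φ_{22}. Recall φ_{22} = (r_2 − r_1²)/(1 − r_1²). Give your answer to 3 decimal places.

φ_{22} = (r_2 − r_1²) / (1 − r_1²)
r_1² = (0.71)² = 0.5041
Numerator = 0.698 − 0.5041 = 0.1939; denominator = 1 − 0.5041 = 0.4959
φ_{22} = 0.1939 / 0.4959 = 0.391

0.391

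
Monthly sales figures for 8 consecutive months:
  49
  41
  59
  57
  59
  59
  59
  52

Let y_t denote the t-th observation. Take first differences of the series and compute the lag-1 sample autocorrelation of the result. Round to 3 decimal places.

-0.432

First differences Δy: -8, 18, -2, 2, 0, 0, -7
Mean of differences = 0.4286
Numerator Σ(Δy_t−Δȳ)(Δy_{t+1}−Δȳ) = -191.8980
Denominator Σ(Δy_t−Δȳ)² = 443.7143
r_1(Δy) = -191.8980 / 443.7143 = -0.432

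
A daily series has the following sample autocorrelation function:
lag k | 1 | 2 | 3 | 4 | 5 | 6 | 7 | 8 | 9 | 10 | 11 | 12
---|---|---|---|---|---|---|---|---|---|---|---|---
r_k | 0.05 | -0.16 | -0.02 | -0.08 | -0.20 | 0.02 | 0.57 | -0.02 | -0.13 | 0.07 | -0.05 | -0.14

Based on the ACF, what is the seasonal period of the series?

The largest autocorrelation is r_7 = 0.57; the remaining lags stay at or below 0.07.
The dominant spike at lag 7 indicates a seasonal period of 7.

7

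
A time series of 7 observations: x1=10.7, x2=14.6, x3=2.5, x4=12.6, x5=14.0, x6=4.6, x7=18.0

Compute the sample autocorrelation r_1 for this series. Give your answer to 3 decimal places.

-0.559

Mean x̄ = (10.7 + 14.6 + 2.5 + 12.6 + 14.0 + 4.6 + 18.0)/7 = 11.0000
Deviations from mean: -0.3000, 3.6000, -8.5000, 1.6000, 3.0000, -6.4000, 7.0000
Σ(x_t−x̄)(x_{t+1}−x̄) = (-1.0800) + (-30.6000) + (-13.6000) + (4.8000) + (-19.2000) + (-44.8000) = -104.4800
Denominator Σ(x_t−x̄)² = 186.8200
r_1 = -104.4800 / 186.8200 = -0.559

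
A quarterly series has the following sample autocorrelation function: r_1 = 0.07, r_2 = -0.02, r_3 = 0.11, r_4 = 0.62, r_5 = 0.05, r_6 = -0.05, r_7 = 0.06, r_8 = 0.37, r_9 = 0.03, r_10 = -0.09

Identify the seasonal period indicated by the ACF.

4

The largest autocorrelation is r_4 = 0.62, with a weaker echo at lag 8 (0.37); the remaining lags stay at or below 0.11.
The dominant spike at lag 4 indicates a seasonal period of 4.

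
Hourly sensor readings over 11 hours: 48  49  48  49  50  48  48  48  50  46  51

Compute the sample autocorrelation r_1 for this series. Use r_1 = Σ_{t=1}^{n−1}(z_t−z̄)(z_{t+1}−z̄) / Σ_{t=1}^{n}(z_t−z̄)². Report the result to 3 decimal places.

Mean z̄ = (48 + 49 + 48 + 49 + 50 + 48 + 48 + 48 + 50 + 46 + 51)/11 = 48.6364
Numerator Σ_{t=1}^{10}(z_t−z̄)(z_{t+1}−z̄) = -10.9504
Denominator Σ(z_t−z̄)² = 18.5455
r_1 = -10.9504 / 18.5455 = -0.590

-0.590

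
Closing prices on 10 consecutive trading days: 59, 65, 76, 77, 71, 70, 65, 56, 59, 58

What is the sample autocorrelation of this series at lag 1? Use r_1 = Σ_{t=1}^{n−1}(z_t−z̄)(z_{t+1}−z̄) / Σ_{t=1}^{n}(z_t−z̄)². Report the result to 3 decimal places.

Mean z̄ = (59 + 65 + 76 + 77 + 71 + 70 + 65 + 56 + 59 + 58)/10 = 65.6000
Numerator Σ_{t=1}^{9}(z_t−z̄)(z_{t+1}−z̄) = 318.2400
Denominator Σ(z_t−z̄)² = 524.4000
r_1 = 318.2400 / 524.4000 = 0.607

0.607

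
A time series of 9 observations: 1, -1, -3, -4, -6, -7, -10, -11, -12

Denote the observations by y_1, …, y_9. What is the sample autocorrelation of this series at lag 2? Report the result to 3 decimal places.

0.352

Mean ȳ = (1 − 1 − 3 − 4 − 6 − 7 − 10 − 11 − 12)/9 = -5.8889
Numerator Σ_{t=1}^{7}(y_t−ȳ)(y_{t+2}−ȳ) = 57.9753
Denominator Σ(y_t−ȳ)² = 164.8889
r_2 = 57.9753 / 164.8889 = 0.352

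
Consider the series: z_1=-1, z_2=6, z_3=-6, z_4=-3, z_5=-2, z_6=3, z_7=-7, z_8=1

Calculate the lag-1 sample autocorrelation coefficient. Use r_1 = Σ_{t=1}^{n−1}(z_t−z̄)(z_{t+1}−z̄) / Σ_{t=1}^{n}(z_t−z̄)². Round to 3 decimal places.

Mean z̄ = (-1 + 6 − 6 − 3 − 2 + 3 − 7 + 1)/8 = -1.1250
Numerator Σ_{t=1}^{7}(z_t−z̄)(z_{t+1}−z̄) = -63.3906
Denominator Σ(z_t−z̄)² = 134.8750
r_1 = -63.3906 / 134.8750 = -0.470

-0.470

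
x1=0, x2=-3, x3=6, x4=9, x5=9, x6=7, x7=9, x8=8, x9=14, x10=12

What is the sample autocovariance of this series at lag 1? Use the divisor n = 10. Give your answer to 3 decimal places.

Mean x̄ = (0 − 3 + 6 + 9 + 9 + 7 + 9 + 8 + 14 + 12)/10 = 7.1000
Σ_{t=1}^{9}(x_t−x̄)(x_{t+1}−x̄) = 125.6900
γ_1 = 125.6900 / 10 = 12.569

12.569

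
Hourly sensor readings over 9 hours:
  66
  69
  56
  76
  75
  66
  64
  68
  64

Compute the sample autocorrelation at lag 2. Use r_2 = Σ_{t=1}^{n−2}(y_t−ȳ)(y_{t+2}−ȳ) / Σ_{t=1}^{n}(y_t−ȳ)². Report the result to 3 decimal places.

-0.290

Mean ȳ = (66 + 69 + 56 + 76 + 75 + 66 + 64 + 68 + 64)/9 = 67.1111
Numerator Σ_{t=1}^{7}(y_t−ȳ)(y_{t+2}−ȳ) = -84.2469
Denominator Σ(y_t−ȳ)² = 290.8889
r_2 = -84.2469 / 290.8889 = -0.290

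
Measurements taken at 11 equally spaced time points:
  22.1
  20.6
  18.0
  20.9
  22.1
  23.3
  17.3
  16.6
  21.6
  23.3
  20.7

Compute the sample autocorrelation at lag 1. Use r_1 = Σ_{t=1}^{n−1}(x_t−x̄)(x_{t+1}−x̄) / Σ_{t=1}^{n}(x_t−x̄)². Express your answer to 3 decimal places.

Mean x̄ = (22.1 + 20.6 + 18.0 + 20.9 + 22.1 + 23.3 + 17.3 + 16.6 + 21.6 + 23.3 + 20.7)/11 = 20.5909
Numerator Σ_{t=1}^{10}(x_t−x̄)(x_{t+1}−x̄) = 6.9645
Denominator Σ(x_t−x̄)² = 53.8291
r_1 = 6.9645 / 53.8291 = 0.129

0.129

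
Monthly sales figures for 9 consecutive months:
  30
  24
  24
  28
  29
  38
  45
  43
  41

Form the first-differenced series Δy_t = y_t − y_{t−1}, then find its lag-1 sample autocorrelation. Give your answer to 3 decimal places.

0.216

First differences Δy: -6, 0, 4, 1, 9, 7, -2, -2
Mean of differences = 1.3750
Numerator Σ(Δy_t−Δȳ)(Δy_{t+1}−Δȳ) = 37.9844
Denominator Σ(Δy_t−Δȳ)² = 175.8750
r_1(Δy) = 37.9844 / 175.8750 = 0.216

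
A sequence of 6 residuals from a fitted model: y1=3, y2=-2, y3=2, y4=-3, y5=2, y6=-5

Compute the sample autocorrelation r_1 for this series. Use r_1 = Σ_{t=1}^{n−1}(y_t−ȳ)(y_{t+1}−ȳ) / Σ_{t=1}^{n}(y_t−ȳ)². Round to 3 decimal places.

-0.612

Mean ȳ = (3 − 2 + 2 − 3 + 2 − 5)/6 = -0.5000
Numerator Σ_{t=1}^{5}(y_t−ȳ)(y_{t+1}−ȳ) = -32.7500
Denominator Σ(y_t−ȳ)² = 53.5000
r_1 = -32.7500 / 53.5000 = -0.612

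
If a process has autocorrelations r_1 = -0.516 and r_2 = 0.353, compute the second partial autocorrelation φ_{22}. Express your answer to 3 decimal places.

φ_{22} = (r_2 − r_1²) / (1 − r_1²)
r_1² = (-0.516)² = 0.266256
Numerator = 0.353 − 0.2663 = 0.0867; denominator = 1 − 0.2663 = 0.7337
φ_{22} = 0.0867 / 0.7337 = 0.118

0.118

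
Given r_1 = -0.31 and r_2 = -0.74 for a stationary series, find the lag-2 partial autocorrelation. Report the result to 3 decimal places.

φ_{22} = (r_2 − r_1²) / (1 − r_1²)
r_1² = (-0.31)² = 0.0961
Numerator = -0.74 − 0.0961 = -0.8361; denominator = 1 − 0.0961 = 0.9039
φ_{22} = -0.8361 / 0.9039 = -0.925

-0.925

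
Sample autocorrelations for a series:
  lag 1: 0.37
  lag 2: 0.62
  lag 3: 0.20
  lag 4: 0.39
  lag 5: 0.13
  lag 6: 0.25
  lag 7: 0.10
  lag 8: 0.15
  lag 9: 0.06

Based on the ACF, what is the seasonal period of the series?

2

The largest autocorrelation is r_2 = 0.62, with a weaker echo at lag 4 (0.39); the remaining lags stay at or below 0.37.
The dominant spike at lag 2 indicates a seasonal period of 2.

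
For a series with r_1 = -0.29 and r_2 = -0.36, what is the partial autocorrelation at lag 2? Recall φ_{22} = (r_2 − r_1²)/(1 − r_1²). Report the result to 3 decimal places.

φ_{22} = (r_2 − r_1²) / (1 − r_1²)
r_1² = (-0.29)² = 0.0841
Numerator = -0.36 − 0.0841 = -0.4441; denominator = 1 − 0.0841 = 0.9159
φ_{22} = -0.4441 / 0.9159 = -0.485

-0.485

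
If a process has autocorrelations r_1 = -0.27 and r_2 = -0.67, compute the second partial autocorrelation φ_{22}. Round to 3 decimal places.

-0.801

φ_{22} = (r_2 − r_1²) / (1 − r_1²)
r_1² = (-0.27)² = 0.0729
Numerator = -0.67 − 0.0729 = -0.7429; denominator = 1 − 0.0729 = 0.9271
φ_{22} = -0.7429 / 0.9271 = -0.801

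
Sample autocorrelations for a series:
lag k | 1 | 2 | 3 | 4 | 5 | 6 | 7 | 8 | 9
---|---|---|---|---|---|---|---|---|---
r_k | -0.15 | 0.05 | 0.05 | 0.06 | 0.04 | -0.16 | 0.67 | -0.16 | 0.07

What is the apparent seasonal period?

7

The largest autocorrelation is r_7 = 0.67; the remaining lags stay at or below 0.07.
The dominant spike at lag 7 indicates a seasonal period of 7.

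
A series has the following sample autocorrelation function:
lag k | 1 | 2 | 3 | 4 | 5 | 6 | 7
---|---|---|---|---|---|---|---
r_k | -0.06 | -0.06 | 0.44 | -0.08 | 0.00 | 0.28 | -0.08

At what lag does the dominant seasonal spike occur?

The largest autocorrelation is r_3 = 0.44, with a weaker echo at lag 6 (0.28); the remaining lags stay at or below 0.00.
The dominant spike at lag 3 indicates a seasonal period of 3.

3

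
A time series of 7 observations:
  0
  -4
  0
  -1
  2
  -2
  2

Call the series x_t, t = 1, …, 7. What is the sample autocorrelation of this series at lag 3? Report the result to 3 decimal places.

Mean x̄ = (0 − 4 + 0 − 1 + 2 − 2 + 2)/7 = -0.4286
Deviations from mean: 0.4286, -3.5714, 0.4286, -0.5714, 2.4286, -1.5714, 2.4286
Σ(x_t−x̄)(x_{t+3}−x̄) = (-0.2449) + (-8.6735) + (-0.6735) + (-1.3878) = -10.9796
Denominator Σ(x_t−x̄)² = 27.7143
r_3 = -10.9796 / 27.7143 = -0.396

-0.396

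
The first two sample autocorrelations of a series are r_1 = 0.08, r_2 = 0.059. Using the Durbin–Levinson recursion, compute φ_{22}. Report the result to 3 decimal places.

0.053

φ_{22} = (r_2 − r_1²) / (1 − r_1²)
r_1² = (0.08)² = 0.0064
Numerator = 0.059 − 0.0064 = 0.0526; denominator = 1 − 0.0064 = 0.9936
φ_{22} = 0.0526 / 0.9936 = 0.053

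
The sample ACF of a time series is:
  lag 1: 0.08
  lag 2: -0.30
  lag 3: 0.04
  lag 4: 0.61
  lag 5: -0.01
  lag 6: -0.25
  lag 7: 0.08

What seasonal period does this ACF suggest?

The largest autocorrelation is r_4 = 0.61; the remaining lags stay at or below 0.08.
The dominant spike at lag 4 indicates a seasonal period of 4.

4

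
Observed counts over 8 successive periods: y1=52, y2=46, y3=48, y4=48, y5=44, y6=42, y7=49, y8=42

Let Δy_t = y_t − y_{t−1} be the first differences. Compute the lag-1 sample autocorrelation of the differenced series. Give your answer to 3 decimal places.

-0.451

First differences Δy: -6, 2, 0, -4, -2, 7, -7
Mean of differences = -1.4286
Numerator Σ(Δy_t−Δȳ)(Δy_{t+1}−Δȳ) = -64.7551
Denominator Σ(Δy_t−Δȳ)² = 143.7143
r_1(Δy) = -64.7551 / 143.7143 = -0.451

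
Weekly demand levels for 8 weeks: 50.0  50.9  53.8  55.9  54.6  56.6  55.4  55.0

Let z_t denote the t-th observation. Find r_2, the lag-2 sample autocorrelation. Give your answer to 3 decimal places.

0.077

Mean z̄ = (50.0 + 50.9 + 53.8 + 55.9 + 54.6 + 56.6 + 55.4 + 55.0)/8 = 54.0250
Σ(z_t−z̄)(z_{t+2}−z̄) = (0.9056) + (-5.8594) + (-0.1294) + (4.8281) + (0.7906) + (2.5106) = 3.0463
Denominator Σ(z_t−z̄)² = 39.3350
r_2 = 3.0463 / 39.3350 = 0.077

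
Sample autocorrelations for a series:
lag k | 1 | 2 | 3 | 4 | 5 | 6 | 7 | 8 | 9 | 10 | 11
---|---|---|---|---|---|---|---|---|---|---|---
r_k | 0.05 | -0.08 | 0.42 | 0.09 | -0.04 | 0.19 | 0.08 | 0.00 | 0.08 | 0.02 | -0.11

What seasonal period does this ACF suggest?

3

The largest autocorrelation is r_3 = 0.42, with a weaker echo at lag 6 (0.19); the remaining lags stay at or below 0.09.
The dominant spike at lag 3 indicates a seasonal period of 3.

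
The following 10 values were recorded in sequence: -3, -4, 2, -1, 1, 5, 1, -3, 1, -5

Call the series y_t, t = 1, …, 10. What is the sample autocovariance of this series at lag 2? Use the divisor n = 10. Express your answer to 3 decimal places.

Mean ȳ = (-3 − 4 + 2 − 1 + 1 + 5 + 1 − 3 + 1 − 5)/10 = -0.6000
Σ_{t=1}^{8}(y_t−ȳ)(y_{t+2}−ȳ) = -0.7200
γ_2 = -0.7200 / 10 = -0.072

-0.072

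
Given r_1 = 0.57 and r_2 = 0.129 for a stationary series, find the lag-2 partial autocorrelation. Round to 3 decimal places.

-0.290

φ_{22} = (r_2 − r_1²) / (1 − r_1²)
r_1² = (0.57)² = 0.3249
Numerator = 0.129 − 0.3249 = -0.1959; denominator = 1 − 0.3249 = 0.6751
φ_{22} = -0.1959 / 0.6751 = -0.290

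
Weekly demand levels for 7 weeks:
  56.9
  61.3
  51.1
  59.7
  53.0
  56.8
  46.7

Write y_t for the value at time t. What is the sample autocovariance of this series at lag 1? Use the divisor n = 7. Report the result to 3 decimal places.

-8.481

Mean ȳ = (56.9 + 61.3 + 51.1 + 59.7 + 53.0 + 56.8 + 46.7)/7 = 55.0714
Σ_{t=1}^{6}(y_t−ȳ)(y_{t+1}−ȳ) = -59.3680
γ_1 = -59.3680 / 7 = -8.481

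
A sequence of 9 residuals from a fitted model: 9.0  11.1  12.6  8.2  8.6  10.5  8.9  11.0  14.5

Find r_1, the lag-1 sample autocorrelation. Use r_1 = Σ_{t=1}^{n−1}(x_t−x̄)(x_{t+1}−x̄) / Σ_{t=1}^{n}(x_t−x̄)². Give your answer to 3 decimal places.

0.031

Mean x̄ = (9.0 + 11.1 + 12.6 + 8.2 + 8.6 + 10.5 + 8.9 + 11.0 + 14.5)/9 = 10.4889
Numerator Σ_{t=1}^{8}(x_t−x̄)(x_{t+1}−x̄) = 1.0710
Denominator Σ(x_t−x̄)² = 34.7289
r_1 = 1.0710 / 34.7289 = 0.031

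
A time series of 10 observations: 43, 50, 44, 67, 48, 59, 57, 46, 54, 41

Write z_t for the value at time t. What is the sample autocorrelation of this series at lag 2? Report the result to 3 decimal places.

Mean z̄ = (43 + 50 + 44 + 67 + 48 + 59 + 57 + 46 + 54 + 41)/10 = 50.9000
Numerator Σ_{t=1}^{8}(z_t−z̄)(z_{t+2}−z̄) = 200.4800
Denominator Σ(z_t−z̄)² = 612.9000
r_2 = 200.4800 / 612.9000 = 0.327

0.327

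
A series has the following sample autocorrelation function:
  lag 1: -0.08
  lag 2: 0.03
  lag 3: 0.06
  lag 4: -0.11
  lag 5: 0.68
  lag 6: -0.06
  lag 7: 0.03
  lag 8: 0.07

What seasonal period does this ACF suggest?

5

The largest autocorrelation is r_5 = 0.68; the remaining lags stay at or below 0.07.
The dominant spike at lag 5 indicates a seasonal period of 5.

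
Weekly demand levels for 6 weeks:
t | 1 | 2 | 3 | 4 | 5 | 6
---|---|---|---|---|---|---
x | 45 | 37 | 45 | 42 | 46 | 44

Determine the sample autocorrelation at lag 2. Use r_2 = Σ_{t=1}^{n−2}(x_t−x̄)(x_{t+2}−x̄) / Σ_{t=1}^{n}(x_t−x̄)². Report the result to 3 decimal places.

Mean x̄ = (45 + 37 + 45 + 42 + 46 + 44)/6 = 43.1667
Deviations from mean: 1.8333, -6.1667, 1.8333, -1.1667, 2.8333, 0.8333
Σ(x_t−x̄)(x_{t+2}−x̄) = (3.3611) + (7.1944) + (5.1944) + (-0.9722) = 14.7778
Denominator Σ(x_t−x̄)² = 54.8333
r_2 = 14.7778 / 54.8333 = 0.270

0.270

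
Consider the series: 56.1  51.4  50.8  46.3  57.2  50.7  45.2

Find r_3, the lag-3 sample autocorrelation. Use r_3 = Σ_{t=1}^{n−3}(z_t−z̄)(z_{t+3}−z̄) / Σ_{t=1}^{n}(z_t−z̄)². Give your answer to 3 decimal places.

Mean z̄ = (56.1 + 51.4 + 50.8 + 46.3 + 57.2 + 50.7 + 45.2)/7 = 51.1000
Deviations from mean: 5.0000, 0.3000, -0.3000, -4.8000, 6.1000, -0.4000, -5.9000
Σ(z_t−z̄)(z_{t+3}−z̄) = (-24.0000) + (1.8300) + (0.1200) + (28.3200) = 6.2700
Denominator Σ(z_t−z̄)² = 120.4000
r_3 = 6.2700 / 120.4000 = 0.052

0.052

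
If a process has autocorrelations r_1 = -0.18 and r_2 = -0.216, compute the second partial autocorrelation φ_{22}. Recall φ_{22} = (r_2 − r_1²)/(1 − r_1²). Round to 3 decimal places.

-0.257

φ_{22} = (r_2 − r_1²) / (1 − r_1²)
r_1² = (-0.18)² = 0.0324
Numerator = -0.216 − 0.0324 = -0.2484; denominator = 1 − 0.0324 = 0.9676
φ_{22} = -0.2484 / 0.9676 = -0.257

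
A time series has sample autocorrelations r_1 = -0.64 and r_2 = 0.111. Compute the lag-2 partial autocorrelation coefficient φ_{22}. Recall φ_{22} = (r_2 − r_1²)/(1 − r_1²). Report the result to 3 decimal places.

-0.506

φ_{22} = (r_2 − r_1²) / (1 − r_1²)
r_1² = (-0.64)² = 0.4096
Numerator = 0.111 − 0.4096 = -0.2986; denominator = 1 − 0.4096 = 0.5904
φ_{22} = -0.2986 / 0.5904 = -0.506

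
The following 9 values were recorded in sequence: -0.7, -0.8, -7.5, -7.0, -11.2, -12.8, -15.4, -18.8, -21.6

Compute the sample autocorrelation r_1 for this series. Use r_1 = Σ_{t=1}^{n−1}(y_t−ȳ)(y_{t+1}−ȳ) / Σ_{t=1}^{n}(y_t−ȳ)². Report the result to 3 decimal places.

Mean ȳ = (-0.7 − 0.8 − 7.5 − 7.0 − 11.2 − 12.8 − 15.4 − 18.8 − 21.6)/9 = -10.6444
Numerator Σ_{t=1}^{8}(y_t−ȳ)(y_{t+1}−ȳ) = 277.8691
Denominator Σ(y_t−ȳ)² = 433.0822
r_1 = 277.8691 / 433.0822 = 0.642

0.642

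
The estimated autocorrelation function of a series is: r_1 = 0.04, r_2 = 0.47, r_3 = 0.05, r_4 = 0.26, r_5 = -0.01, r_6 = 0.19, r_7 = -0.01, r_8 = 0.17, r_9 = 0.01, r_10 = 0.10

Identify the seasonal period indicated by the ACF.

The largest autocorrelation is r_2 = 0.47, with weaker echoes at lags 4 (0.26), 6 (0.19) and 8 (0.17); the remaining lags stay at or below 0.10.
The dominant spike at lag 2 indicates a seasonal period of 2.

2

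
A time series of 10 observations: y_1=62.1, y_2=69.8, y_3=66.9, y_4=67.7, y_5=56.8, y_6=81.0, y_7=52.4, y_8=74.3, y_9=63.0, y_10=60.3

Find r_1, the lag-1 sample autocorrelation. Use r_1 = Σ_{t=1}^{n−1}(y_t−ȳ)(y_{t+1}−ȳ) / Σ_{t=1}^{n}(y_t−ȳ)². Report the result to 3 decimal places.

-0.766

Mean ȳ = (62.1 + 69.8 + 66.9 + 67.7 + 56.8 + 81.0 + 52.4 + 74.3 + 63.0 + 60.3)/10 = 65.4300
Numerator Σ_{t=1}^{9}(y_t−ȳ)(y_{t+1}−ȳ) = -486.2919
Denominator Σ(y_t−ȳ)² = 635.0810
r_1 = -486.2919 / 635.0810 = -0.766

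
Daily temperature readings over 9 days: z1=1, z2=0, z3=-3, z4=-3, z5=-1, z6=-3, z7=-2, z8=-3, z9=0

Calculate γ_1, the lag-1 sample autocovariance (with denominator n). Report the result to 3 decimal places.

Mean z̄ = (1 + 0 − 3 − 3 − 1 − 3 − 2 − 3 + 0)/9 = -1.5556
Σ_{t=1}^{8}(z_t−z̄)(z_{t+1}−z̄) = 1.2469
γ_1 = 1.2469 / 9 = 0.139

0.139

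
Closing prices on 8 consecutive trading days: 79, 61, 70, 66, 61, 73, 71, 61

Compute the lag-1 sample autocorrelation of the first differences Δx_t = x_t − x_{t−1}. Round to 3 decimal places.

First differences Δx: -18, 9, -4, -5, 12, -2, -10
Mean of differences = -2.5714
Numerator Σ(Δx_t−Δx̄)(Δx_{t+1}−Δx̄) = -222.8980
Denominator Σ(Δx_t−Δx̄)² = 647.7143
r_1(Δx) = -222.8980 / 647.7143 = -0.344

-0.344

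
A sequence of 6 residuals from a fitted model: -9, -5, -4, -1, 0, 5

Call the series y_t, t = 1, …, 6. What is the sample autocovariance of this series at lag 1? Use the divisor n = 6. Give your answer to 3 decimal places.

6.704

Mean ȳ = (-9 − 5 − 4 − 1 + 0 + 5)/6 = -2.3333
Deviations: -6.6667, -2.6667, -1.6667, 1.3333, 2.3333, 7.3333
Σ_{t=1}^{5}(y_t−ȳ)(y_{t+1}−ȳ) = 40.2222
γ_1 = 40.2222 / 6 = 6.704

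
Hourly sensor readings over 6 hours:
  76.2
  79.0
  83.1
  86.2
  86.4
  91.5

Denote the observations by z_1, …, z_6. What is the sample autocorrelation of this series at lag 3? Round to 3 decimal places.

Mean z̄ = (76.2 + 79.0 + 83.1 + 86.2 + 86.4 + 91.5)/6 = 83.7333
Deviations from mean: -7.5333, -4.7333, -0.6333, 2.4667, 2.6667, 7.7667
Numerator Σ_{t=1}^{3}(z_t−z̄)(z_{t+3}−z̄) = -36.1233
Denominator Σ(z_t−z̄)² = 153.0733
r_3 = -36.1233 / 153.0733 = -0.236

-0.236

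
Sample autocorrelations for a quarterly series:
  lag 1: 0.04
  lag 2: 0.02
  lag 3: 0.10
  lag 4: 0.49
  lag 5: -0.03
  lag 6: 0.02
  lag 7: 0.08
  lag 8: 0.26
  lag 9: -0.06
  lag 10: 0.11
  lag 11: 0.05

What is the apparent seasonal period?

The largest autocorrelation is r_4 = 0.49, with a weaker echo at lag 8 (0.26); the remaining lags stay at or below 0.11.
The dominant spike at lag 4 indicates a seasonal period of 4.

4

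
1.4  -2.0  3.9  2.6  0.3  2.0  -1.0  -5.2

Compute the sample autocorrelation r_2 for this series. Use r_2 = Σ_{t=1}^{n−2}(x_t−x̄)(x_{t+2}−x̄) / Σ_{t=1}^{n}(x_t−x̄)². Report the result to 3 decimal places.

-0.107

Mean x̄ = (1.4 − 2.0 + 3.9 + 2.6 + 0.3 + 2.0 − 1.0 − 5.2)/8 = 0.2500
Deviations from mean: 1.1500, -2.2500, 3.6500, 2.3500, 0.0500, 1.7500, -1.2500, -5.4500
Σ(x_t−x̄)(x_{t+2}−x̄) = (4.1975) + (-5.2875) + (0.1825) + (4.1125) + (-0.0625) + (-9.5375) = -6.3950
Denominator Σ(x_t−x̄)² = 59.5600
r_2 = -6.3950 / 59.5600 = -0.107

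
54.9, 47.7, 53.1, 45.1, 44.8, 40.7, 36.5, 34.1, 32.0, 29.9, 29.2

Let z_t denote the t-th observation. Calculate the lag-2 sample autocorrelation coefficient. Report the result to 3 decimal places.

Mean z̄ = (54.9 + 47.7 + 53.1 + 45.1 + 44.8 + 40.7 + 36.5 + 34.1 + 32.0 + 29.9 + 29.2)/11 = 40.7273
Numerator Σ_{t=1}^{9}(z_t−z̄)(z_{t+2}−z̄) = 448.3303
Denominator Σ(z_t−z̄)² = 826.3418
r_2 = 448.3303 / 826.3418 = 0.543

0.543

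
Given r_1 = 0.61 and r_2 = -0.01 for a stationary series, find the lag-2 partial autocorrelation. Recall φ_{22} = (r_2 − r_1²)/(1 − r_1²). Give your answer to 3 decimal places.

-0.609

φ_{22} = (r_2 − r_1²) / (1 − r_1²)
r_1² = (0.61)² = 0.3721
Numerator = -0.01 − 0.3721 = -0.3821; denominator = 1 − 0.3721 = 0.6279
φ_{22} = -0.3821 / 0.6279 = -0.609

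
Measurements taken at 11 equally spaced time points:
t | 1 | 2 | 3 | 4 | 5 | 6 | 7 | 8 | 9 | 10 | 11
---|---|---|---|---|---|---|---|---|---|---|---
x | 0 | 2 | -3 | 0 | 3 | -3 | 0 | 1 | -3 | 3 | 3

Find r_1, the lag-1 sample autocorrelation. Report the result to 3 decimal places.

-0.311

Mean x̄ = (0 + 2 − 3 + 0 + 3 − 3 + 0 + 1 − 3 + 3 + 3)/11 = 0.2727
Numerator Σ_{t=1}^{10}(x_t−x̄)(x_{t+1}−x̄) = -18.0744
Denominator Σ(x_t−x̄)² = 58.1818
r_1 = -18.0744 / 58.1818 = -0.311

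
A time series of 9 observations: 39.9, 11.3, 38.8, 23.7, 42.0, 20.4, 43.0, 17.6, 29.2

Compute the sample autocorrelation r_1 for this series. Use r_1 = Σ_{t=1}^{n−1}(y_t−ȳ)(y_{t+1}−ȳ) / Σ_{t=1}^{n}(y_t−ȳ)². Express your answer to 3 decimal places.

Mean ȳ = (39.9 + 11.3 + 38.8 + 23.7 + 42.0 + 20.4 + 43.0 + 17.6 + 29.2)/9 = 29.5444
Numerator Σ_{t=1}^{8}(y_t−ȳ)(y_{t+1}−ȳ) = -878.2309
Denominator Σ(y_t−ȳ)² = 1122.5222
r_1 = -878.2309 / 1122.5222 = -0.782

-0.782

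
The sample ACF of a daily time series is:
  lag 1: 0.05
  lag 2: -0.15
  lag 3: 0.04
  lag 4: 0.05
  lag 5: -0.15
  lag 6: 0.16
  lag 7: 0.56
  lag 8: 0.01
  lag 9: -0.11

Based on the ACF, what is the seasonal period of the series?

7

The largest autocorrelation is r_7 = 0.56; the remaining lags stay at or below 0.16.
The dominant spike at lag 7 indicates a seasonal period of 7.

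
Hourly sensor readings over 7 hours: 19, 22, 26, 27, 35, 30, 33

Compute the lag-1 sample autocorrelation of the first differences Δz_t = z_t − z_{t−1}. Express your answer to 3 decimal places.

First differences Δz: 3, 4, 1, 8, -5, 3
Mean of differences = 2.3333
Numerator Σ(Δz_t−Δz̄)(Δz_{t+1}−Δz̄) = -55.1111
Denominator Σ(Δz_t−Δz̄)² = 91.3333
r_1(Δz) = -55.1111 / 91.3333 = -0.603

-0.603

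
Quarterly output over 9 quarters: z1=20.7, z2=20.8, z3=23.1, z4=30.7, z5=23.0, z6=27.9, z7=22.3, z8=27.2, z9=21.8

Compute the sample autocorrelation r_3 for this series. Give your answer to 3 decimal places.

Mean z̄ = (20.7 + 20.8 + 23.1 + 30.7 + 23.0 + 27.9 + 22.3 + 27.2 + 21.8)/9 = 24.1667
Σ(z_t−z̄)(z_{t+3}−z̄) = (-22.6489) + (3.9278) + (-3.9822) + (-12.1956) + (-3.5389) + (-8.8356) = -47.2733
Denominator Σ(z_t−z̄)² = 100.7600
r_3 = -47.2733 / 100.7600 = -0.469

-0.469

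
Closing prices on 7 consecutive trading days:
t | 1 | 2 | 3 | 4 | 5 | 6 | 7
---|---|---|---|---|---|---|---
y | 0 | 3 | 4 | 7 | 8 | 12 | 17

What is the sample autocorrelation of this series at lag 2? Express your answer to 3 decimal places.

Mean ȳ = (0 + 3 + 4 + 7 + 8 + 12 + 17)/7 = 7.2857
Σ(y_t−ȳ)(y_{t+2}−ȳ) = (23.9388) + (1.2245) + (-2.3469) + (-1.3469) + (6.9388) = 28.4082
Denominator Σ(y_t−ȳ)² = 199.4286
r_2 = 28.4082 / 199.4286 = 0.142

0.142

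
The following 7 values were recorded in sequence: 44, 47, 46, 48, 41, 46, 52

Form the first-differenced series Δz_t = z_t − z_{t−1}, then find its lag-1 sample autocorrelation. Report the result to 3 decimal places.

First differences Δz: 3, -1, 2, -7, 5, 6
Mean of differences = 1.3333
Numerator Σ(Δz_t−Δz̄)(Δz_{t+1}−Δz̄) = -24.4444
Denominator Σ(Δz_t−Δz̄)² = 113.3333
r_1(Δz) = -24.4444 / 113.3333 = -0.216

-0.216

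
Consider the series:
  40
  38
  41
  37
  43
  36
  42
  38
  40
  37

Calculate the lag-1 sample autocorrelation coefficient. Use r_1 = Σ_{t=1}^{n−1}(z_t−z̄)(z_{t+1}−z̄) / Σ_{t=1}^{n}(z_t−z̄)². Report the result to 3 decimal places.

Mean z̄ = (40 + 38 + 41 + 37 + 43 + 36 + 42 + 38 + 40 + 37)/10 = 39.2000
Numerator Σ_{t=1}^{9}(z_t−z̄)(z_{t+1}−z̄) = -42.6400
Denominator Σ(z_t−z̄)² = 49.6000
r_1 = -42.6400 / 49.6000 = -0.860

-0.860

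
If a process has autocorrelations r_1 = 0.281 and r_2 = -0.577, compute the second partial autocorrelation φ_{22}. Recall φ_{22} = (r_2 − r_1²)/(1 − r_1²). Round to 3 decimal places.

φ_{22} = (r_2 − r_1²) / (1 − r_1²)
r_1² = (0.281)² = 0.078961
Numerator = -0.577 − 0.0790 = -0.6560; denominator = 1 − 0.0790 = 0.9210
φ_{22} = -0.6560 / 0.9210 = -0.712

-0.712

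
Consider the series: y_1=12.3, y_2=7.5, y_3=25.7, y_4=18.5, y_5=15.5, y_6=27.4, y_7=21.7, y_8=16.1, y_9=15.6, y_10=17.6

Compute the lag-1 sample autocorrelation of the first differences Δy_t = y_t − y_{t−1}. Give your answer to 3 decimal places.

First differences Δy: -4.8, 18.2, -7.2, -3.0, 11.9, -5.7, -5.6, -0.5, 2.0
Mean of differences = 0.5889
Numerator Σ(Δy_t−Δȳ)(Δy_{t+1}−Δȳ) = -271.7268
Denominator Σ(Δy_t−Δȳ)² = 621.7089
r_1(Δy) = -271.7268 / 621.7089 = -0.437

-0.437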